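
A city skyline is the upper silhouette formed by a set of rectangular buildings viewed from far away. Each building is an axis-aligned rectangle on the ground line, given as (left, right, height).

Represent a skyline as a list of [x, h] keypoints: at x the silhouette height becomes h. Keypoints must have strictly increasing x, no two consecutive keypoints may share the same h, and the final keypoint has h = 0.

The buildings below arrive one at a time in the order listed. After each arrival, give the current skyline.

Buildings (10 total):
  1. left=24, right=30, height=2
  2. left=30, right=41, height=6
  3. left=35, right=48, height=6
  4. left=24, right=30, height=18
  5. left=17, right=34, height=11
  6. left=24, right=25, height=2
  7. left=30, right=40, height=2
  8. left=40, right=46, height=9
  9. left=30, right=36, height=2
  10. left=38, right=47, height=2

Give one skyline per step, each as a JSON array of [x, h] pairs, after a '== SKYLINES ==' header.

== SKYLINES ==
[[24,2],[30,0]]
[[24,2],[30,6],[41,0]]
[[24,2],[30,6],[48,0]]
[[24,18],[30,6],[48,0]]
[[17,11],[24,18],[30,11],[34,6],[48,0]]
[[17,11],[24,18],[30,11],[34,6],[48,0]]
[[17,11],[24,18],[30,11],[34,6],[48,0]]
[[17,11],[24,18],[30,11],[34,6],[40,9],[46,6],[48,0]]
[[17,11],[24,18],[30,11],[34,6],[40,9],[46,6],[48,0]]
[[17,11],[24,18],[30,11],[34,6],[40,9],[46,6],[48,0]]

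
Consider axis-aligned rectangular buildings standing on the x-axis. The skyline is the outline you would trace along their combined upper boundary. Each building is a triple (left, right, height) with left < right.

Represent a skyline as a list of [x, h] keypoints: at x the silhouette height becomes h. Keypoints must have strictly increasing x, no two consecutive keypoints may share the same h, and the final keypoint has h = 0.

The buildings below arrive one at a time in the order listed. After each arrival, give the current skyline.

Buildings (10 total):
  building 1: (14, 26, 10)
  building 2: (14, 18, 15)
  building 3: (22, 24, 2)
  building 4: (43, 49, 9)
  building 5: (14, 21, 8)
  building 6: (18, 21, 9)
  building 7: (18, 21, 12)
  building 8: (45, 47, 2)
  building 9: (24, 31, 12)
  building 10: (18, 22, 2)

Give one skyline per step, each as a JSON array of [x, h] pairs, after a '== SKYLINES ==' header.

== SKYLINES ==
[[14,10],[26,0]]
[[14,15],[18,10],[26,0]]
[[14,15],[18,10],[26,0]]
[[14,15],[18,10],[26,0],[43,9],[49,0]]
[[14,15],[18,10],[26,0],[43,9],[49,0]]
[[14,15],[18,10],[26,0],[43,9],[49,0]]
[[14,15],[18,12],[21,10],[26,0],[43,9],[49,0]]
[[14,15],[18,12],[21,10],[26,0],[43,9],[49,0]]
[[14,15],[18,12],[21,10],[24,12],[31,0],[43,9],[49,0]]
[[14,15],[18,12],[21,10],[24,12],[31,0],[43,9],[49,0]]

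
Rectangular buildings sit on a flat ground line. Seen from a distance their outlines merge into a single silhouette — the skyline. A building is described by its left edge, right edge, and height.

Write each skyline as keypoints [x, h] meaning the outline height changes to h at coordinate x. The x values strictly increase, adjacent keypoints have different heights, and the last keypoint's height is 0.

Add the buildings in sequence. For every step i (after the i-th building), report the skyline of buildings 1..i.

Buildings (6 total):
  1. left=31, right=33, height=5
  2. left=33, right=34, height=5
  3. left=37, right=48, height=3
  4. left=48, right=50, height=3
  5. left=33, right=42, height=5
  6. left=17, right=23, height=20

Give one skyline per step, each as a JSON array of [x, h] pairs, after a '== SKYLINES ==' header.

== SKYLINES ==
[[31,5],[33,0]]
[[31,5],[34,0]]
[[31,5],[34,0],[37,3],[48,0]]
[[31,5],[34,0],[37,3],[50,0]]
[[31,5],[42,3],[50,0]]
[[17,20],[23,0],[31,5],[42,3],[50,0]]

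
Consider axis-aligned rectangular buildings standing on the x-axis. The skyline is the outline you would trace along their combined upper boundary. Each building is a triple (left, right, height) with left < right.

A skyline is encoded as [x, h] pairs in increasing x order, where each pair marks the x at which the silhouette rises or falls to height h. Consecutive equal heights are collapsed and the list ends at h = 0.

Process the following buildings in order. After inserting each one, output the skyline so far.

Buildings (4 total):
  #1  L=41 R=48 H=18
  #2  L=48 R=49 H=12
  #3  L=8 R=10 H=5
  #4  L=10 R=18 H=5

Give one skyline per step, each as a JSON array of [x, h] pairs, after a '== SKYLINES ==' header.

== SKYLINES ==
[[41,18],[48,0]]
[[41,18],[48,12],[49,0]]
[[8,5],[10,0],[41,18],[48,12],[49,0]]
[[8,5],[18,0],[41,18],[48,12],[49,0]]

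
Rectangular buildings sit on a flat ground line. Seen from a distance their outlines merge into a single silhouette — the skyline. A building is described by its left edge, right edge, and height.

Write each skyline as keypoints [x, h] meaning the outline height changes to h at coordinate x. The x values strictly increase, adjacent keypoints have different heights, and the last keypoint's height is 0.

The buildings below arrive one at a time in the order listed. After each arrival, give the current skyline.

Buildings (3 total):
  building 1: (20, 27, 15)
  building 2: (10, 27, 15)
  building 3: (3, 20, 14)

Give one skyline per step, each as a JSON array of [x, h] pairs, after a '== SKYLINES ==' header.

== SKYLINES ==
[[20,15],[27,0]]
[[10,15],[27,0]]
[[3,14],[10,15],[27,0]]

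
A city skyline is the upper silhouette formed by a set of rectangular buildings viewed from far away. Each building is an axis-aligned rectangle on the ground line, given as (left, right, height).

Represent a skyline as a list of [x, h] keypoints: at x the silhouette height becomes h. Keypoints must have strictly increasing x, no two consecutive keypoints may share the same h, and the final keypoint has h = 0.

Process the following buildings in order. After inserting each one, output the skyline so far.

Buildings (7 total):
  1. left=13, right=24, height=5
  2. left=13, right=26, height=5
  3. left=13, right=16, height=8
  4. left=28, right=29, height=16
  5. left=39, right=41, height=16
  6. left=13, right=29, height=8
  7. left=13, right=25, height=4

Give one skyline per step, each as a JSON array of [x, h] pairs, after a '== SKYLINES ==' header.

== SKYLINES ==
[[13,5],[24,0]]
[[13,5],[26,0]]
[[13,8],[16,5],[26,0]]
[[13,8],[16,5],[26,0],[28,16],[29,0]]
[[13,8],[16,5],[26,0],[28,16],[29,0],[39,16],[41,0]]
[[13,8],[28,16],[29,0],[39,16],[41,0]]
[[13,8],[28,16],[29,0],[39,16],[41,0]]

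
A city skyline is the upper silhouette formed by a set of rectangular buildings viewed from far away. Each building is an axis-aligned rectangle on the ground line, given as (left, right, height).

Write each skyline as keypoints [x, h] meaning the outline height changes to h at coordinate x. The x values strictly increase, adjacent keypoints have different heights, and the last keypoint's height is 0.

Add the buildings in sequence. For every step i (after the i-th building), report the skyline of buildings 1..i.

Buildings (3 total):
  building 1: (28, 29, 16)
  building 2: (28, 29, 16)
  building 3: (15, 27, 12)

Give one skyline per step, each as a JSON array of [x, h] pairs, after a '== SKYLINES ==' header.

== SKYLINES ==
[[28,16],[29,0]]
[[28,16],[29,0]]
[[15,12],[27,0],[28,16],[29,0]]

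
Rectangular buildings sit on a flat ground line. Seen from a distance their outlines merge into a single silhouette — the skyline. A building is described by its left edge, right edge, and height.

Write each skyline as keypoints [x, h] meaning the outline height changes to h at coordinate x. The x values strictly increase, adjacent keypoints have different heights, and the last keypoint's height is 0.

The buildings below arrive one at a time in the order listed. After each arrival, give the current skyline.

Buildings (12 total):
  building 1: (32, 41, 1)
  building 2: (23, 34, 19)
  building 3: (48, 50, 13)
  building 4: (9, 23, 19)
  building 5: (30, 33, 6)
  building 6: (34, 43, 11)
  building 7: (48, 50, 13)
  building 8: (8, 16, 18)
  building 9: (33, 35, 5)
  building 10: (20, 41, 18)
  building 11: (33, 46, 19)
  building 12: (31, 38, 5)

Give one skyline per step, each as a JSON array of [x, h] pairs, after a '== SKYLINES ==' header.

== SKYLINES ==
[[32,1],[41,0]]
[[23,19],[34,1],[41,0]]
[[23,19],[34,1],[41,0],[48,13],[50,0]]
[[9,19],[34,1],[41,0],[48,13],[50,0]]
[[9,19],[34,1],[41,0],[48,13],[50,0]]
[[9,19],[34,11],[43,0],[48,13],[50,0]]
[[9,19],[34,11],[43,0],[48,13],[50,0]]
[[8,18],[9,19],[34,11],[43,0],[48,13],[50,0]]
[[8,18],[9,19],[34,11],[43,0],[48,13],[50,0]]
[[8,18],[9,19],[34,18],[41,11],[43,0],[48,13],[50,0]]
[[8,18],[9,19],[46,0],[48,13],[50,0]]
[[8,18],[9,19],[46,0],[48,13],[50,0]]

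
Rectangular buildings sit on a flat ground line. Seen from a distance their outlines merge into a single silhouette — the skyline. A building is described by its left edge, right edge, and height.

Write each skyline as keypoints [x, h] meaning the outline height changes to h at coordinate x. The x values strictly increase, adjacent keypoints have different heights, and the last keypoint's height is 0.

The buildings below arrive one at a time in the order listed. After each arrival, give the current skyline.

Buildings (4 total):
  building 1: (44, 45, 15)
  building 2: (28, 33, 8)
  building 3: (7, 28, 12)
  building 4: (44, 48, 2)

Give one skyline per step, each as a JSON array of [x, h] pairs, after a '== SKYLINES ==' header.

== SKYLINES ==
[[44,15],[45,0]]
[[28,8],[33,0],[44,15],[45,0]]
[[7,12],[28,8],[33,0],[44,15],[45,0]]
[[7,12],[28,8],[33,0],[44,15],[45,2],[48,0]]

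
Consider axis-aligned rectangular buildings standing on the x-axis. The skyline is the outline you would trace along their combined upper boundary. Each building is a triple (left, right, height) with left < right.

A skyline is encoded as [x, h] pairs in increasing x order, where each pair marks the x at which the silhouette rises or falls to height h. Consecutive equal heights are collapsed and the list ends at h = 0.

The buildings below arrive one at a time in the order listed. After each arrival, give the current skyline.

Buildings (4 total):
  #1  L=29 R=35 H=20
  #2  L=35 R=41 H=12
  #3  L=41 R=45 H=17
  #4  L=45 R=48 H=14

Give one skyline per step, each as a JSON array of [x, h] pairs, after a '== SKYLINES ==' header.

== SKYLINES ==
[[29,20],[35,0]]
[[29,20],[35,12],[41,0]]
[[29,20],[35,12],[41,17],[45,0]]
[[29,20],[35,12],[41,17],[45,14],[48,0]]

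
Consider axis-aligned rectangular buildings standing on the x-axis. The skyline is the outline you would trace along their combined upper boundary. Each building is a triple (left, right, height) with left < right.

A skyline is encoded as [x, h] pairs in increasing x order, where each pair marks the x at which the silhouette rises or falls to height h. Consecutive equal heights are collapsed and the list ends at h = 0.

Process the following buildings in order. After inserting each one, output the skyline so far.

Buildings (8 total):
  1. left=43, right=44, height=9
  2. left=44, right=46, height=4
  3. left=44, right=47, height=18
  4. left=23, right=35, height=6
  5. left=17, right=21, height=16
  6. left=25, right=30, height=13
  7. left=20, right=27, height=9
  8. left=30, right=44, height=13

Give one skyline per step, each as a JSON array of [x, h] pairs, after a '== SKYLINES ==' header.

== SKYLINES ==
[[43,9],[44,0]]
[[43,9],[44,4],[46,0]]
[[43,9],[44,18],[47,0]]
[[23,6],[35,0],[43,9],[44,18],[47,0]]
[[17,16],[21,0],[23,6],[35,0],[43,9],[44,18],[47,0]]
[[17,16],[21,0],[23,6],[25,13],[30,6],[35,0],[43,9],[44,18],[47,0]]
[[17,16],[21,9],[25,13],[30,6],[35,0],[43,9],[44,18],[47,0]]
[[17,16],[21,9],[25,13],[44,18],[47,0]]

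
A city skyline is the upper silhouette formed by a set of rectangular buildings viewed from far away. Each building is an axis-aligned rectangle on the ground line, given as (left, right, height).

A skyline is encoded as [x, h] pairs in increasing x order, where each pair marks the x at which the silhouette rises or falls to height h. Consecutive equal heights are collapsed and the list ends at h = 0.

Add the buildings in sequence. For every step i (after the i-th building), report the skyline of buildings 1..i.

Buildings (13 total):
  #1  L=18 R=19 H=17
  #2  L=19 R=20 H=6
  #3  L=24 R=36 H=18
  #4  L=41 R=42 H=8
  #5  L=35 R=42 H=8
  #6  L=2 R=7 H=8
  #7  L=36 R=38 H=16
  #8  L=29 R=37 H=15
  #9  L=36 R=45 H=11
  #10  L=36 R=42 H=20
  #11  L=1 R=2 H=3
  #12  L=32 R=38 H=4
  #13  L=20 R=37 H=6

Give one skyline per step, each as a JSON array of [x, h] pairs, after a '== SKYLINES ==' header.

== SKYLINES ==
[[18,17],[19,0]]
[[18,17],[19,6],[20,0]]
[[18,17],[19,6],[20,0],[24,18],[36,0]]
[[18,17],[19,6],[20,0],[24,18],[36,0],[41,8],[42,0]]
[[18,17],[19,6],[20,0],[24,18],[36,8],[42,0]]
[[2,8],[7,0],[18,17],[19,6],[20,0],[24,18],[36,8],[42,0]]
[[2,8],[7,0],[18,17],[19,6],[20,0],[24,18],[36,16],[38,8],[42,0]]
[[2,8],[7,0],[18,17],[19,6],[20,0],[24,18],[36,16],[38,8],[42,0]]
[[2,8],[7,0],[18,17],[19,6],[20,0],[24,18],[36,16],[38,11],[45,0]]
[[2,8],[7,0],[18,17],[19,6],[20,0],[24,18],[36,20],[42,11],[45,0]]
[[1,3],[2,8],[7,0],[18,17],[19,6],[20,0],[24,18],[36,20],[42,11],[45,0]]
[[1,3],[2,8],[7,0],[18,17],[19,6],[20,0],[24,18],[36,20],[42,11],[45,0]]
[[1,3],[2,8],[7,0],[18,17],[19,6],[24,18],[36,20],[42,11],[45,0]]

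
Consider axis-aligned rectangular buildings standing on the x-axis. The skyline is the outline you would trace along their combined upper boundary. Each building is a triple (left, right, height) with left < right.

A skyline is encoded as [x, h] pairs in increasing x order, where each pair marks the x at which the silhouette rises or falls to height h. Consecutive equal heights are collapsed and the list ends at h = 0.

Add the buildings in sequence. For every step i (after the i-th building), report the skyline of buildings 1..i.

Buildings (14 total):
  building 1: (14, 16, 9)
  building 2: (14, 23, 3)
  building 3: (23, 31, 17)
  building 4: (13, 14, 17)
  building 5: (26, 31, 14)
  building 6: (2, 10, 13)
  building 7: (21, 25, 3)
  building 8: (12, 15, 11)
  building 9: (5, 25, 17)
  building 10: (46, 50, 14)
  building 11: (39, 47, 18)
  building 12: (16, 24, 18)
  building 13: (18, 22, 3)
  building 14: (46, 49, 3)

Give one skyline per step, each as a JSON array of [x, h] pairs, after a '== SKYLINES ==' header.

== SKYLINES ==
[[14,9],[16,0]]
[[14,9],[16,3],[23,0]]
[[14,9],[16,3],[23,17],[31,0]]
[[13,17],[14,9],[16,3],[23,17],[31,0]]
[[13,17],[14,9],[16,3],[23,17],[31,0]]
[[2,13],[10,0],[13,17],[14,9],[16,3],[23,17],[31,0]]
[[2,13],[10,0],[13,17],[14,9],[16,3],[23,17],[31,0]]
[[2,13],[10,0],[12,11],[13,17],[14,11],[15,9],[16,3],[23,17],[31,0]]
[[2,13],[5,17],[31,0]]
[[2,13],[5,17],[31,0],[46,14],[50,0]]
[[2,13],[5,17],[31,0],[39,18],[47,14],[50,0]]
[[2,13],[5,17],[16,18],[24,17],[31,0],[39,18],[47,14],[50,0]]
[[2,13],[5,17],[16,18],[24,17],[31,0],[39,18],[47,14],[50,0]]
[[2,13],[5,17],[16,18],[24,17],[31,0],[39,18],[47,14],[50,0]]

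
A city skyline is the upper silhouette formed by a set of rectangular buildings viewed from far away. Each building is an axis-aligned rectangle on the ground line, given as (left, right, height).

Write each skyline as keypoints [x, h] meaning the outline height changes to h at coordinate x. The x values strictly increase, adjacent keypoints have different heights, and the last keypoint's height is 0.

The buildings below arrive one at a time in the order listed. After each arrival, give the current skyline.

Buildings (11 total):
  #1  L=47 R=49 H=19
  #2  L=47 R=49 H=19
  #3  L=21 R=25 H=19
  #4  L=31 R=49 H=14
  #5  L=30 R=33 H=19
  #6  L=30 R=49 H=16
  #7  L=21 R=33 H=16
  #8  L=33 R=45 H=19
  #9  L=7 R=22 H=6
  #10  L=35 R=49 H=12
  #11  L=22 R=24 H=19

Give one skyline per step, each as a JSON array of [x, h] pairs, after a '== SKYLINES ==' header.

== SKYLINES ==
[[47,19],[49,0]]
[[47,19],[49,0]]
[[21,19],[25,0],[47,19],[49,0]]
[[21,19],[25,0],[31,14],[47,19],[49,0]]
[[21,19],[25,0],[30,19],[33,14],[47,19],[49,0]]
[[21,19],[25,0],[30,19],[33,16],[47,19],[49,0]]
[[21,19],[25,16],[30,19],[33,16],[47,19],[49,0]]
[[21,19],[25,16],[30,19],[45,16],[47,19],[49,0]]
[[7,6],[21,19],[25,16],[30,19],[45,16],[47,19],[49,0]]
[[7,6],[21,19],[25,16],[30,19],[45,16],[47,19],[49,0]]
[[7,6],[21,19],[25,16],[30,19],[45,16],[47,19],[49,0]]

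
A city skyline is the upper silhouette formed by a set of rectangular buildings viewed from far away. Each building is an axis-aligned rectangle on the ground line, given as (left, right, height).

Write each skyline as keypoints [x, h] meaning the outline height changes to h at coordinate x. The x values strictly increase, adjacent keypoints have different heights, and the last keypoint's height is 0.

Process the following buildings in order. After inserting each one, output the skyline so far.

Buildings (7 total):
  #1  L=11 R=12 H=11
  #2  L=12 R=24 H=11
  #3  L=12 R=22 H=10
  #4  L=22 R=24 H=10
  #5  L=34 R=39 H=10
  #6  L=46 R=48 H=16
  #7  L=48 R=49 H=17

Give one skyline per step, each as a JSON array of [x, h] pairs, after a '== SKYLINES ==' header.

== SKYLINES ==
[[11,11],[12,0]]
[[11,11],[24,0]]
[[11,11],[24,0]]
[[11,11],[24,0]]
[[11,11],[24,0],[34,10],[39,0]]
[[11,11],[24,0],[34,10],[39,0],[46,16],[48,0]]
[[11,11],[24,0],[34,10],[39,0],[46,16],[48,17],[49,0]]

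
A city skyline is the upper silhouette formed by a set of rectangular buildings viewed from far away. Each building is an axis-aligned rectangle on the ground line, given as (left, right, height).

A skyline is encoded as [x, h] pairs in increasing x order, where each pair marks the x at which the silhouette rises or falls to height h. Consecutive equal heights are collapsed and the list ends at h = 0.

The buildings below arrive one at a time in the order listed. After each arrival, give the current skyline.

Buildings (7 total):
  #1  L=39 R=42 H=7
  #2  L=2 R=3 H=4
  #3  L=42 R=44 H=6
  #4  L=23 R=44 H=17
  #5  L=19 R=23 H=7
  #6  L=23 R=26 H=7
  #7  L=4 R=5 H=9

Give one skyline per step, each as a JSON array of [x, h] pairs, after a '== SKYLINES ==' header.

== SKYLINES ==
[[39,7],[42,0]]
[[2,4],[3,0],[39,7],[42,0]]
[[2,4],[3,0],[39,7],[42,6],[44,0]]
[[2,4],[3,0],[23,17],[44,0]]
[[2,4],[3,0],[19,7],[23,17],[44,0]]
[[2,4],[3,0],[19,7],[23,17],[44,0]]
[[2,4],[3,0],[4,9],[5,0],[19,7],[23,17],[44,0]]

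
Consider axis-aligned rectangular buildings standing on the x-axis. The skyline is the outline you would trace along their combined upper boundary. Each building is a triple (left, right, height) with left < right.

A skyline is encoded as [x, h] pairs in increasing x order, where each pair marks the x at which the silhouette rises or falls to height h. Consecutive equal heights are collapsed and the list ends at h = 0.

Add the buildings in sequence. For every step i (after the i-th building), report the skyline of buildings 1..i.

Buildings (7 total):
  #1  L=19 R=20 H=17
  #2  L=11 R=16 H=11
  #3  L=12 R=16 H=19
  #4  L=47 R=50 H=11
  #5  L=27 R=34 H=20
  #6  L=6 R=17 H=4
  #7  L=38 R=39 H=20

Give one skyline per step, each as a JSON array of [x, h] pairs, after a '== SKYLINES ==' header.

== SKYLINES ==
[[19,17],[20,0]]
[[11,11],[16,0],[19,17],[20,0]]
[[11,11],[12,19],[16,0],[19,17],[20,0]]
[[11,11],[12,19],[16,0],[19,17],[20,0],[47,11],[50,0]]
[[11,11],[12,19],[16,0],[19,17],[20,0],[27,20],[34,0],[47,11],[50,0]]
[[6,4],[11,11],[12,19],[16,4],[17,0],[19,17],[20,0],[27,20],[34,0],[47,11],[50,0]]
[[6,4],[11,11],[12,19],[16,4],[17,0],[19,17],[20,0],[27,20],[34,0],[38,20],[39,0],[47,11],[50,0]]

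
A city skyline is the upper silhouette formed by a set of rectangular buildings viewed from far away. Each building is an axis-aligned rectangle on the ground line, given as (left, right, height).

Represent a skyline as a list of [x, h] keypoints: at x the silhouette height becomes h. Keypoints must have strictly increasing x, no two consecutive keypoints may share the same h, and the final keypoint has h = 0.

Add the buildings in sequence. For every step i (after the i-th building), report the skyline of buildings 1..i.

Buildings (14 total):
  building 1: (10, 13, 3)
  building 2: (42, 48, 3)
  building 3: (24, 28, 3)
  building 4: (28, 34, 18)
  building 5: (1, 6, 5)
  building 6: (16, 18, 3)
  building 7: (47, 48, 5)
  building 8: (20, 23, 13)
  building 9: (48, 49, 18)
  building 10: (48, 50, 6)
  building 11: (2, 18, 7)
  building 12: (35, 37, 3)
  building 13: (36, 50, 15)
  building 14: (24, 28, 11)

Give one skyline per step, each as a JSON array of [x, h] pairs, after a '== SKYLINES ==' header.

== SKYLINES ==
[[10,3],[13,0]]
[[10,3],[13,0],[42,3],[48,0]]
[[10,3],[13,0],[24,3],[28,0],[42,3],[48,0]]
[[10,3],[13,0],[24,3],[28,18],[34,0],[42,3],[48,0]]
[[1,5],[6,0],[10,3],[13,0],[24,3],[28,18],[34,0],[42,3],[48,0]]
[[1,5],[6,0],[10,3],[13,0],[16,3],[18,0],[24,3],[28,18],[34,0],[42,3],[48,0]]
[[1,5],[6,0],[10,3],[13,0],[16,3],[18,0],[24,3],[28,18],[34,0],[42,3],[47,5],[48,0]]
[[1,5],[6,0],[10,3],[13,0],[16,3],[18,0],[20,13],[23,0],[24,3],[28,18],[34,0],[42,3],[47,5],[48,0]]
[[1,5],[6,0],[10,3],[13,0],[16,3],[18,0],[20,13],[23,0],[24,3],[28,18],[34,0],[42,3],[47,5],[48,18],[49,0]]
[[1,5],[6,0],[10,3],[13,0],[16,3],[18,0],[20,13],[23,0],[24,3],[28,18],[34,0],[42,3],[47,5],[48,18],[49,6],[50,0]]
[[1,5],[2,7],[18,0],[20,13],[23,0],[24,3],[28,18],[34,0],[42,3],[47,5],[48,18],[49,6],[50,0]]
[[1,5],[2,7],[18,0],[20,13],[23,0],[24,3],[28,18],[34,0],[35,3],[37,0],[42,3],[47,5],[48,18],[49,6],[50,0]]
[[1,5],[2,7],[18,0],[20,13],[23,0],[24,3],[28,18],[34,0],[35,3],[36,15],[48,18],[49,15],[50,0]]
[[1,5],[2,7],[18,0],[20,13],[23,0],[24,11],[28,18],[34,0],[35,3],[36,15],[48,18],[49,15],[50,0]]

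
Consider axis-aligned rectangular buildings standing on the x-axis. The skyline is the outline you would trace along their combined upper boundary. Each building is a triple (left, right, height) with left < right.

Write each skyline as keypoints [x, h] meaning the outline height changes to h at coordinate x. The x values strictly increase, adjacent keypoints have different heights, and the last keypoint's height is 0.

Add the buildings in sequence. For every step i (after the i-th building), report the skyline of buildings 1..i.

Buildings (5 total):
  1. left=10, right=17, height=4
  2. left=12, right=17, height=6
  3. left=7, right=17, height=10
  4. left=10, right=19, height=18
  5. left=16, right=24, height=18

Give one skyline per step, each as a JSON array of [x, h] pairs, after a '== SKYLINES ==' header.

== SKYLINES ==
[[10,4],[17,0]]
[[10,4],[12,6],[17,0]]
[[7,10],[17,0]]
[[7,10],[10,18],[19,0]]
[[7,10],[10,18],[24,0]]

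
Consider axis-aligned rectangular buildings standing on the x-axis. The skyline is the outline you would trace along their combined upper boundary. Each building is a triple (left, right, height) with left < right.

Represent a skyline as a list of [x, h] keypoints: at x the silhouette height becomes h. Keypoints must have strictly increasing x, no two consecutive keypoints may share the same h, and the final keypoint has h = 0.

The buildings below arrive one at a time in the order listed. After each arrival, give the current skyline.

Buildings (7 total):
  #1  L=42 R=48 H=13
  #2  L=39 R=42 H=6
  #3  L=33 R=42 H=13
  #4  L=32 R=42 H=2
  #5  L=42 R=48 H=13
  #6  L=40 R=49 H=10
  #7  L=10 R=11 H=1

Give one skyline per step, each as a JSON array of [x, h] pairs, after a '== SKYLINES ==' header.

== SKYLINES ==
[[42,13],[48,0]]
[[39,6],[42,13],[48,0]]
[[33,13],[48,0]]
[[32,2],[33,13],[48,0]]
[[32,2],[33,13],[48,0]]
[[32,2],[33,13],[48,10],[49,0]]
[[10,1],[11,0],[32,2],[33,13],[48,10],[49,0]]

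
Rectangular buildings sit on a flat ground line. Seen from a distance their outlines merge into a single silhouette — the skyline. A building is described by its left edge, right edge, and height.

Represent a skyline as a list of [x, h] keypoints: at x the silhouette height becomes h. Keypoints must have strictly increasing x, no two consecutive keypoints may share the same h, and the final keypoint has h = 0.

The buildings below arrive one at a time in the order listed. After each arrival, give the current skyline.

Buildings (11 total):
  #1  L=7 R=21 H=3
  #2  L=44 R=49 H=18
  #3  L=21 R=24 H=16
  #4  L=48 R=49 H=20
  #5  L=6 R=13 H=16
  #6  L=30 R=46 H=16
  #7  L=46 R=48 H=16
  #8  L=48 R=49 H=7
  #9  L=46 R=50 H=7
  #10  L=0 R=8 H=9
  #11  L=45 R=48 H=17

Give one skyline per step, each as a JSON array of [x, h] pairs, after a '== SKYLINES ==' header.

== SKYLINES ==
[[7,3],[21,0]]
[[7,3],[21,0],[44,18],[49,0]]
[[7,3],[21,16],[24,0],[44,18],[49,0]]
[[7,3],[21,16],[24,0],[44,18],[48,20],[49,0]]
[[6,16],[13,3],[21,16],[24,0],[44,18],[48,20],[49,0]]
[[6,16],[13,3],[21,16],[24,0],[30,16],[44,18],[48,20],[49,0]]
[[6,16],[13,3],[21,16],[24,0],[30,16],[44,18],[48,20],[49,0]]
[[6,16],[13,3],[21,16],[24,0],[30,16],[44,18],[48,20],[49,0]]
[[6,16],[13,3],[21,16],[24,0],[30,16],[44,18],[48,20],[49,7],[50,0]]
[[0,9],[6,16],[13,3],[21,16],[24,0],[30,16],[44,18],[48,20],[49,7],[50,0]]
[[0,9],[6,16],[13,3],[21,16],[24,0],[30,16],[44,18],[48,20],[49,7],[50,0]]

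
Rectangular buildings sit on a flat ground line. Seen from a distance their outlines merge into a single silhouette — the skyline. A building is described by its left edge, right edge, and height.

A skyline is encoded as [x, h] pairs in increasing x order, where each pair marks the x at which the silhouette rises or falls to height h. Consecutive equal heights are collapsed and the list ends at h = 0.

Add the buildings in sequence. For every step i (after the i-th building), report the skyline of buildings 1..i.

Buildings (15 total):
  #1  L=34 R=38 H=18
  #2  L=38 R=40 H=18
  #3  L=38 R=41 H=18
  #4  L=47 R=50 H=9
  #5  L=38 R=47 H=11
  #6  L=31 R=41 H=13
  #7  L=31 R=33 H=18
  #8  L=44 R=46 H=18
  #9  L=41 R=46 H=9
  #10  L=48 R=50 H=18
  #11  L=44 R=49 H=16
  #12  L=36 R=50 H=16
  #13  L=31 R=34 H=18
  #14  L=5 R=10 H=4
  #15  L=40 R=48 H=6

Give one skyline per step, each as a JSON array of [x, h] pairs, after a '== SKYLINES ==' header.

== SKYLINES ==
[[34,18],[38,0]]
[[34,18],[40,0]]
[[34,18],[41,0]]
[[34,18],[41,0],[47,9],[50,0]]
[[34,18],[41,11],[47,9],[50,0]]
[[31,13],[34,18],[41,11],[47,9],[50,0]]
[[31,18],[33,13],[34,18],[41,11],[47,9],[50,0]]
[[31,18],[33,13],[34,18],[41,11],[44,18],[46,11],[47,9],[50,0]]
[[31,18],[33,13],[34,18],[41,11],[44,18],[46,11],[47,9],[50,0]]
[[31,18],[33,13],[34,18],[41,11],[44,18],[46,11],[47,9],[48,18],[50,0]]
[[31,18],[33,13],[34,18],[41,11],[44,18],[46,16],[48,18],[50,0]]
[[31,18],[33,13],[34,18],[41,16],[44,18],[46,16],[48,18],[50,0]]
[[31,18],[41,16],[44,18],[46,16],[48,18],[50,0]]
[[5,4],[10,0],[31,18],[41,16],[44,18],[46,16],[48,18],[50,0]]
[[5,4],[10,0],[31,18],[41,16],[44,18],[46,16],[48,18],[50,0]]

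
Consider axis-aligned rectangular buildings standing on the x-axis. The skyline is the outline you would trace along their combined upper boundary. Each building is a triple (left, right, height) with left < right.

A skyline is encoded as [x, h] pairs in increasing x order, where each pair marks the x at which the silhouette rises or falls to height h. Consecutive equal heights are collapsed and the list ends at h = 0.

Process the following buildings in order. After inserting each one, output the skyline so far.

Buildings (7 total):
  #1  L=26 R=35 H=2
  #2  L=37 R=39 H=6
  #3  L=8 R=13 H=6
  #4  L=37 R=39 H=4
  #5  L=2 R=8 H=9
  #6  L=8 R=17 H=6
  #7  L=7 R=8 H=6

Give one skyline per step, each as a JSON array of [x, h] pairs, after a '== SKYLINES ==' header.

== SKYLINES ==
[[26,2],[35,0]]
[[26,2],[35,0],[37,6],[39,0]]
[[8,6],[13,0],[26,2],[35,0],[37,6],[39,0]]
[[8,6],[13,0],[26,2],[35,0],[37,6],[39,0]]
[[2,9],[8,6],[13,0],[26,2],[35,0],[37,6],[39,0]]
[[2,9],[8,6],[17,0],[26,2],[35,0],[37,6],[39,0]]
[[2,9],[8,6],[17,0],[26,2],[35,0],[37,6],[39,0]]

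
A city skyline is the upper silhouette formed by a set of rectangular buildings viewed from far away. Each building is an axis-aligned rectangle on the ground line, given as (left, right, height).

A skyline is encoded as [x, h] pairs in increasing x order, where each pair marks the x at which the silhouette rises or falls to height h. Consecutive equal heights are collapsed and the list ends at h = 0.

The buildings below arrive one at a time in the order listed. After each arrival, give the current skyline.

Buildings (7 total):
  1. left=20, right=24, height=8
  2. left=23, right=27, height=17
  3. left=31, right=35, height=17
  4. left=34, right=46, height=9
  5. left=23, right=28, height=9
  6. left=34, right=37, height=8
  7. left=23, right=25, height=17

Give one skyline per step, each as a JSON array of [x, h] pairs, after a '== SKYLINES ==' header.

== SKYLINES ==
[[20,8],[24,0]]
[[20,8],[23,17],[27,0]]
[[20,8],[23,17],[27,0],[31,17],[35,0]]
[[20,8],[23,17],[27,0],[31,17],[35,9],[46,0]]
[[20,8],[23,17],[27,9],[28,0],[31,17],[35,9],[46,0]]
[[20,8],[23,17],[27,9],[28,0],[31,17],[35,9],[46,0]]
[[20,8],[23,17],[27,9],[28,0],[31,17],[35,9],[46,0]]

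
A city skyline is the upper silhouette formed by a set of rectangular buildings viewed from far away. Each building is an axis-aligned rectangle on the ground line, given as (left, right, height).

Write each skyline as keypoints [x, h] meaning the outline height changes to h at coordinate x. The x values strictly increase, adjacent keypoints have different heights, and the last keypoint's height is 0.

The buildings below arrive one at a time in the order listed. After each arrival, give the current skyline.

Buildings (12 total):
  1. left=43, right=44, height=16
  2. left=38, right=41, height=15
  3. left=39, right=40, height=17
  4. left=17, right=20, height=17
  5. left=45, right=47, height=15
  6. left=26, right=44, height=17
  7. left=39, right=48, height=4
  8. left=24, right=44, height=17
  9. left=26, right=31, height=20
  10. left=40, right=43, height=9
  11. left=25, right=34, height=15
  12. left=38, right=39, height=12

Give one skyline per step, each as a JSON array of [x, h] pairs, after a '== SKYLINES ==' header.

== SKYLINES ==
[[43,16],[44,0]]
[[38,15],[41,0],[43,16],[44,0]]
[[38,15],[39,17],[40,15],[41,0],[43,16],[44,0]]
[[17,17],[20,0],[38,15],[39,17],[40,15],[41,0],[43,16],[44,0]]
[[17,17],[20,0],[38,15],[39,17],[40,15],[41,0],[43,16],[44,0],[45,15],[47,0]]
[[17,17],[20,0],[26,17],[44,0],[45,15],[47,0]]
[[17,17],[20,0],[26,17],[44,4],[45,15],[47,4],[48,0]]
[[17,17],[20,0],[24,17],[44,4],[45,15],[47,4],[48,0]]
[[17,17],[20,0],[24,17],[26,20],[31,17],[44,4],[45,15],[47,4],[48,0]]
[[17,17],[20,0],[24,17],[26,20],[31,17],[44,4],[45,15],[47,4],[48,0]]
[[17,17],[20,0],[24,17],[26,20],[31,17],[44,4],[45,15],[47,4],[48,0]]
[[17,17],[20,0],[24,17],[26,20],[31,17],[44,4],[45,15],[47,4],[48,0]]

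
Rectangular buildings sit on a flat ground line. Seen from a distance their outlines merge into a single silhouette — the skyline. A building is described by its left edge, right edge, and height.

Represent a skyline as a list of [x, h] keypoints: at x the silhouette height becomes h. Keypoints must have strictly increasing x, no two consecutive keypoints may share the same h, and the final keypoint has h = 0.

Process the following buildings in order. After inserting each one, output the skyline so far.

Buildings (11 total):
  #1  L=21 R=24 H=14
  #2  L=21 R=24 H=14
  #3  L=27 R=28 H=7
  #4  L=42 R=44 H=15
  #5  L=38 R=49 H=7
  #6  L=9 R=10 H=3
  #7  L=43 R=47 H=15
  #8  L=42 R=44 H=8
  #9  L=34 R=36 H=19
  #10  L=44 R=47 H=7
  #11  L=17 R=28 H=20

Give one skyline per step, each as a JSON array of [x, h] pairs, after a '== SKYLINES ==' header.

== SKYLINES ==
[[21,14],[24,0]]
[[21,14],[24,0]]
[[21,14],[24,0],[27,7],[28,0]]
[[21,14],[24,0],[27,7],[28,0],[42,15],[44,0]]
[[21,14],[24,0],[27,7],[28,0],[38,7],[42,15],[44,7],[49,0]]
[[9,3],[10,0],[21,14],[24,0],[27,7],[28,0],[38,7],[42,15],[44,7],[49,0]]
[[9,3],[10,0],[21,14],[24,0],[27,7],[28,0],[38,7],[42,15],[47,7],[49,0]]
[[9,3],[10,0],[21,14],[24,0],[27,7],[28,0],[38,7],[42,15],[47,7],[49,0]]
[[9,3],[10,0],[21,14],[24,0],[27,7],[28,0],[34,19],[36,0],[38,7],[42,15],[47,7],[49,0]]
[[9,3],[10,0],[21,14],[24,0],[27,7],[28,0],[34,19],[36,0],[38,7],[42,15],[47,7],[49,0]]
[[9,3],[10,0],[17,20],[28,0],[34,19],[36,0],[38,7],[42,15],[47,7],[49,0]]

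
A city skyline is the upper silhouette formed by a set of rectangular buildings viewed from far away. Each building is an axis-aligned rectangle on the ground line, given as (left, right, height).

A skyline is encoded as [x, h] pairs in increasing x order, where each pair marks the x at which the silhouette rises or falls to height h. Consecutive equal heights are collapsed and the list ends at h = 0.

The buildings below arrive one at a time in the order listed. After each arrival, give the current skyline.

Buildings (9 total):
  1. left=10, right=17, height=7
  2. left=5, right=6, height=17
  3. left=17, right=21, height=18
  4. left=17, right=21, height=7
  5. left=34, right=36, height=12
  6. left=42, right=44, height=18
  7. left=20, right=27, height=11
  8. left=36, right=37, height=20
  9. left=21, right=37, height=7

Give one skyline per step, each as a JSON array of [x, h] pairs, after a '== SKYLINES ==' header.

== SKYLINES ==
[[10,7],[17,0]]
[[5,17],[6,0],[10,7],[17,0]]
[[5,17],[6,0],[10,7],[17,18],[21,0]]
[[5,17],[6,0],[10,7],[17,18],[21,0]]
[[5,17],[6,0],[10,7],[17,18],[21,0],[34,12],[36,0]]
[[5,17],[6,0],[10,7],[17,18],[21,0],[34,12],[36,0],[42,18],[44,0]]
[[5,17],[6,0],[10,7],[17,18],[21,11],[27,0],[34,12],[36,0],[42,18],[44,0]]
[[5,17],[6,0],[10,7],[17,18],[21,11],[27,0],[34,12],[36,20],[37,0],[42,18],[44,0]]
[[5,17],[6,0],[10,7],[17,18],[21,11],[27,7],[34,12],[36,20],[37,0],[42,18],[44,0]]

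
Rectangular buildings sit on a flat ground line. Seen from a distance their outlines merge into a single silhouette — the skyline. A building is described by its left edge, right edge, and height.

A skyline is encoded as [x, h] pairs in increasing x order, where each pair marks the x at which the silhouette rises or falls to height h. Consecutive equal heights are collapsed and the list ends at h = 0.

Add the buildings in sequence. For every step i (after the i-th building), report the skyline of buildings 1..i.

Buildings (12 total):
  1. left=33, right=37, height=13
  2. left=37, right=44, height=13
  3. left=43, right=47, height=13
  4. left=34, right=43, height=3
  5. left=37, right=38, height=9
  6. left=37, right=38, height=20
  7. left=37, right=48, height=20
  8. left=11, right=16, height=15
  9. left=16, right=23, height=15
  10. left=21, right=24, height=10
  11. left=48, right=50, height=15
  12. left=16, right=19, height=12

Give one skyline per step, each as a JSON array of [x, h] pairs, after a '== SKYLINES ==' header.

== SKYLINES ==
[[33,13],[37,0]]
[[33,13],[44,0]]
[[33,13],[47,0]]
[[33,13],[47,0]]
[[33,13],[47,0]]
[[33,13],[37,20],[38,13],[47,0]]
[[33,13],[37,20],[48,0]]
[[11,15],[16,0],[33,13],[37,20],[48,0]]
[[11,15],[23,0],[33,13],[37,20],[48,0]]
[[11,15],[23,10],[24,0],[33,13],[37,20],[48,0]]
[[11,15],[23,10],[24,0],[33,13],[37,20],[48,15],[50,0]]
[[11,15],[23,10],[24,0],[33,13],[37,20],[48,15],[50,0]]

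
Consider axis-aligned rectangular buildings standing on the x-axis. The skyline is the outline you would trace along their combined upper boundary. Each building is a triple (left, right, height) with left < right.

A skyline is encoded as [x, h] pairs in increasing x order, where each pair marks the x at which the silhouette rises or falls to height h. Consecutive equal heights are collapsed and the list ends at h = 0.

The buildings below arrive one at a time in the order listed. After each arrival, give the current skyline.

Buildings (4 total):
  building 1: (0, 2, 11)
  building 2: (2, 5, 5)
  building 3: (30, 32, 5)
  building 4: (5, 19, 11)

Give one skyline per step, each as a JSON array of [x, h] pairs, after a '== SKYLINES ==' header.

== SKYLINES ==
[[0,11],[2,0]]
[[0,11],[2,5],[5,0]]
[[0,11],[2,5],[5,0],[30,5],[32,0]]
[[0,11],[2,5],[5,11],[19,0],[30,5],[32,0]]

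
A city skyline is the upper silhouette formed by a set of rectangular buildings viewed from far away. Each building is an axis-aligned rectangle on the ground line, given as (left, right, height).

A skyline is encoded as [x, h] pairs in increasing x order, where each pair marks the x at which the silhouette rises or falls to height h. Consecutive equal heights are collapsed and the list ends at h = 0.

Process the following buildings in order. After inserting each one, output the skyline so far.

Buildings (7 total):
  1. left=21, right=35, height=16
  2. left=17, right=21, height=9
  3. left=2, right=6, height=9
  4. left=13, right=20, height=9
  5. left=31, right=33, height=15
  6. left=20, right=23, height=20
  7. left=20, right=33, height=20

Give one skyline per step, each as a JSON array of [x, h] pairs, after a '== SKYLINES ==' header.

== SKYLINES ==
[[21,16],[35,0]]
[[17,9],[21,16],[35,0]]
[[2,9],[6,0],[17,9],[21,16],[35,0]]
[[2,9],[6,0],[13,9],[21,16],[35,0]]
[[2,9],[6,0],[13,9],[21,16],[35,0]]
[[2,9],[6,0],[13,9],[20,20],[23,16],[35,0]]
[[2,9],[6,0],[13,9],[20,20],[33,16],[35,0]]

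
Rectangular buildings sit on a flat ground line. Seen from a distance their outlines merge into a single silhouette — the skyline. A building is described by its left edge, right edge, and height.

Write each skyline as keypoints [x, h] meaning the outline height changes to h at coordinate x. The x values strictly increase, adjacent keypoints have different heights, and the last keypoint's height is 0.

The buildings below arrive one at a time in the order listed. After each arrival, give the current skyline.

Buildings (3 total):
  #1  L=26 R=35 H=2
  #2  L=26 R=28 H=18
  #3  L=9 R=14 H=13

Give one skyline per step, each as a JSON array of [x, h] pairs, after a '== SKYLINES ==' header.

== SKYLINES ==
[[26,2],[35,0]]
[[26,18],[28,2],[35,0]]
[[9,13],[14,0],[26,18],[28,2],[35,0]]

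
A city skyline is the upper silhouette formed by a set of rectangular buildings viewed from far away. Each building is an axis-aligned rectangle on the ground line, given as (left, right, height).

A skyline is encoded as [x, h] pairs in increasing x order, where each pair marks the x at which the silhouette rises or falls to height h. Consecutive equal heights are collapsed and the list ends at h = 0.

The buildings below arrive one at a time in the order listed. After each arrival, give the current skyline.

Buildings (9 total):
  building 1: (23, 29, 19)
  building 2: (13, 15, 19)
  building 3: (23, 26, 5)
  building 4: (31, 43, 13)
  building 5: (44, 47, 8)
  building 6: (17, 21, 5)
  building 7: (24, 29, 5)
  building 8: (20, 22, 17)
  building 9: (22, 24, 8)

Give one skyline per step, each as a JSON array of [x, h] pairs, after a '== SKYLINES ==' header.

== SKYLINES ==
[[23,19],[29,0]]
[[13,19],[15,0],[23,19],[29,0]]
[[13,19],[15,0],[23,19],[29,0]]
[[13,19],[15,0],[23,19],[29,0],[31,13],[43,0]]
[[13,19],[15,0],[23,19],[29,0],[31,13],[43,0],[44,8],[47,0]]
[[13,19],[15,0],[17,5],[21,0],[23,19],[29,0],[31,13],[43,0],[44,8],[47,0]]
[[13,19],[15,0],[17,5],[21,0],[23,19],[29,0],[31,13],[43,0],[44,8],[47,0]]
[[13,19],[15,0],[17,5],[20,17],[22,0],[23,19],[29,0],[31,13],[43,0],[44,8],[47,0]]
[[13,19],[15,0],[17,5],[20,17],[22,8],[23,19],[29,0],[31,13],[43,0],[44,8],[47,0]]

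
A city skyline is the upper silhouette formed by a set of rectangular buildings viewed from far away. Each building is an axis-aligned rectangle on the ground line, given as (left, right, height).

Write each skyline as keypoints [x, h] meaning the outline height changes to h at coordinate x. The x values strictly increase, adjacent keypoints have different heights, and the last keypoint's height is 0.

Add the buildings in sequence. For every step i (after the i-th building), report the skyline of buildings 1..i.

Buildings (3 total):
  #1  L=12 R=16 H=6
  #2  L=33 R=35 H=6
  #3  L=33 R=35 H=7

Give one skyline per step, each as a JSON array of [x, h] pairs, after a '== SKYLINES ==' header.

== SKYLINES ==
[[12,6],[16,0]]
[[12,6],[16,0],[33,6],[35,0]]
[[12,6],[16,0],[33,7],[35,0]]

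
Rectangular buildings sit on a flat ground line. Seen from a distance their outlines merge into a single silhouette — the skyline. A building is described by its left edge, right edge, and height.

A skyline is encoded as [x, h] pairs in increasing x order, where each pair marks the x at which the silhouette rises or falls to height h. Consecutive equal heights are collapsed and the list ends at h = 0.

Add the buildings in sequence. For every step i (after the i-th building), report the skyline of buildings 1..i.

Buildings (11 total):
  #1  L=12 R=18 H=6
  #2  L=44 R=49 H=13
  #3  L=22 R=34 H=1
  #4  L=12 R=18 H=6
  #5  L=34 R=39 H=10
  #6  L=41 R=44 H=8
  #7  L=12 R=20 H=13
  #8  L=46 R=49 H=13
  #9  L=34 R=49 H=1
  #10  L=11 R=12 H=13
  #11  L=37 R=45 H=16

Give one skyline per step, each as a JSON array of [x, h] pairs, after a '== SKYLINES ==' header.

== SKYLINES ==
[[12,6],[18,0]]
[[12,6],[18,0],[44,13],[49,0]]
[[12,6],[18,0],[22,1],[34,0],[44,13],[49,0]]
[[12,6],[18,0],[22,1],[34,0],[44,13],[49,0]]
[[12,6],[18,0],[22,1],[34,10],[39,0],[44,13],[49,0]]
[[12,6],[18,0],[22,1],[34,10],[39,0],[41,8],[44,13],[49,0]]
[[12,13],[20,0],[22,1],[34,10],[39,0],[41,8],[44,13],[49,0]]
[[12,13],[20,0],[22,1],[34,10],[39,0],[41,8],[44,13],[49,0]]
[[12,13],[20,0],[22,1],[34,10],[39,1],[41,8],[44,13],[49,0]]
[[11,13],[20,0],[22,1],[34,10],[39,1],[41,8],[44,13],[49,0]]
[[11,13],[20,0],[22,1],[34,10],[37,16],[45,13],[49,0]]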